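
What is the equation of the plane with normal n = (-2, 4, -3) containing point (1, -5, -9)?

The plane through P with normal n = (a, b, c) satisfies n·(r - P) = 0,
i.e. ax + by + cz = a·x₀ + b·y₀ + c·z₀.
d = (-2)·1 + 4·(-5) + (-3)·(-9)
  = -2 - 20 + 27
  = 5
Equation: -2x + 4y - 3z = 5

-2x + 4y - 3z = 5


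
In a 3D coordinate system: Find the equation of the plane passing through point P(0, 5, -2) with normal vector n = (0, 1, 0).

The plane through P with normal n = (a, b, c) satisfies n·(r - P) = 0,
i.e. ax + by + cz = a·x₀ + b·y₀ + c·z₀.
d = 0·0 + 1·5 + 0·(-2)
  = 0 + 5 + 0
  = 5
Equation: y = 5

y = 5


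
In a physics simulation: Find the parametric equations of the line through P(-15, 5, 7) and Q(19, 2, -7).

Direction vector d = Q - P = (19 + 15, 2 - 5, -7 - 7) = (34, -3, -14)
Parametric form r = P + t·d:
x = -15 + 34t, y = 5 - 3t, z = 7 - 14t

x = -15 + 34t, y = 5 - 3t, z = 7 - 14t


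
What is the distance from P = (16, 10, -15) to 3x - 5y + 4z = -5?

distance = |a·x₀ + b·y₀ + c·z₀ - d| / √(a² + b² + c²)
  = |3·16 + (-5)·10 + 4·(-15) - (-5)| / √(3² + (-5)² + 4²)
  = |48 - 50 - 60 + 5| / √(9 + 25 + 16)
  = |-57| / √50
  = 57 / 7.071
  ≈ 8.061

8.061


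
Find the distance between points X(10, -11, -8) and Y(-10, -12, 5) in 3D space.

d = √[(x₂-x₁)² + (y₂-y₁)² + (z₂-z₁)²]
  = √[(-20)² + (-1)² + 13²]
  = √[400 + 1 + 169]
  = √570
  ≈ 23.87

23.87


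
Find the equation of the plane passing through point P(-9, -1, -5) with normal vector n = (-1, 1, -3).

The plane through P with normal n = (a, b, c) satisfies n·(r - P) = 0,
i.e. ax + by + cz = a·x₀ + b·y₀ + c·z₀.
d = (-1)·(-9) + 1·(-1) + (-3)·(-5)
  = 9 - 1 + 15
  = 23
Equation: -x + y - 3z = 23

-x + y - 3z = 23


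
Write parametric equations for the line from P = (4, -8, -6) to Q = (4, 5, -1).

Direction vector d = Q - P = (4 - 4, 5 + 8, -1 + 6) = (0, 13, 5)
Parametric form r = P + t·d:
x = 4, y = -8 + 13t, z = -6 + 5t

x = 4, y = -8 + 13t, z = -6 + 5t


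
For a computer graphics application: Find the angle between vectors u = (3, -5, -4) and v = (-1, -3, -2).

u·v = 3·(-1) + (-5)·(-3) + (-4)·(-2) = -3 + 15 + 8 = 20
|u| = √(3² + (-5)² + (-4)²) = √50 ≈ 7.071
|v| = √((-1)² + (-3)² + (-2)²) = √14 ≈ 3.742
cos θ = (u·v)/(|u||v|) = 20/(7.071·3.742) ≈ 0.7559
θ = arccos(0.7559) ≈ 40.89°

40.89°


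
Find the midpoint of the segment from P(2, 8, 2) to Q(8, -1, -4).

M = ((x₁+x₂)/2, (y₁+y₂)/2, (z₁+z₂)/2)
  = ((2 + 8)/2, (8 - 1)/2, (2 - 4)/2)
  = (10/2, 7/2, -2/2)
  = (5, 3.5, -1)

(5, 3.5, -1)


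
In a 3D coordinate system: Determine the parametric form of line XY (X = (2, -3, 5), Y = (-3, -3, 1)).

Direction vector d = Y - X = (-3 - 2, -3 + 3, 1 - 5) = (-5, 0, -4)
Parametric form r = X + t·d:
x = 2 - 5t, y = -3, z = 5 - 4t

x = 2 - 5t, y = -3, z = 5 - 4t


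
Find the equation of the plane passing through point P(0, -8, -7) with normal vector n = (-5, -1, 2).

The plane through P with normal n = (a, b, c) satisfies n·(r - P) = 0,
i.e. ax + by + cz = a·x₀ + b·y₀ + c·z₀.
d = (-5)·0 + (-1)·(-8) + 2·(-7)
  = 0 + 8 - 14
  = -6
Equation: -5x - y + 2z = -6

-5x - y + 2z = -6


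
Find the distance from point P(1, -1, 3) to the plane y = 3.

distance = |a·x₀ + b·y₀ + c·z₀ - d| / √(a² + b² + c²)
  = |0·1 + 1·(-1) + 0·3 - 3| / √(0² + 1² + 0²)
  = |0 - 1 + 0 - 3| / √(0 + 1 + 0)
  = |-4| / √1
  = 4 / 1
  ≈ 4

4


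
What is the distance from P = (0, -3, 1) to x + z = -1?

distance = |a·x₀ + b·y₀ + c·z₀ - d| / √(a² + b² + c²)
  = |1·0 + 0·(-3) + 1·1 - (-1)| / √(1² + 0² + 1²)
  = |0 + 0 + 1 + 1| / √(1 + 0 + 1)
  = |2| / √2
  = 2 / 1.414
  ≈ 1.414

1.414


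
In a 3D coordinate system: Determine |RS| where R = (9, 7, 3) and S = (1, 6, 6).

d = √[(x₂-x₁)² + (y₂-y₁)² + (z₂-z₁)²]
  = √[(-8)² + (-1)² + 3²]
  = √[64 + 1 + 9]
  = √74
  ≈ 8.602

8.602


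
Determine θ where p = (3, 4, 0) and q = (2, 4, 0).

p·q = 3·2 + 4·4 + 0·0 = 6 + 16 + 0 = 22
|p| = √(3² + 4² + 0²) = √25 ≈ 5
|q| = √(2² + 4² + 0²) = √20 ≈ 4.472
cos θ = (p·q)/(|p||q|) = 22/(5·4.472) ≈ 0.9839
θ = arccos(0.9839) ≈ 10.3°

10.3°


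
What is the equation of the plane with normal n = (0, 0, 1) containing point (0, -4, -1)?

The plane through P with normal n = (a, b, c) satisfies n·(r - P) = 0,
i.e. ax + by + cz = a·x₀ + b·y₀ + c·z₀.
d = 0·0 + 0·(-4) + 1·(-1)
  = 0 + 0 - 1
  = -1
Equation: z = -1

z = -1


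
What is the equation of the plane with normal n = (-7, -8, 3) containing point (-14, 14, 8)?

The plane through P with normal n = (a, b, c) satisfies n·(r - P) = 0,
i.e. ax + by + cz = a·x₀ + b·y₀ + c·z₀.
d = (-7)·(-14) + (-8)·14 + 3·8
  = 98 - 112 + 24
  = 10
Equation: -7x - 8y + 3z = 10

-7x - 8y + 3z = 10


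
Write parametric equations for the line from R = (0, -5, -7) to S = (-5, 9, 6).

Direction vector d = S - R = (-5 + 0, 9 + 5, 6 + 7) = (-5, 14, 13)
Parametric form r = R + t·d:
x = 0 - 5t, y = -5 + 14t, z = -7 + 13t

x = 0 - 5t, y = -5 + 14t, z = -7 + 13t


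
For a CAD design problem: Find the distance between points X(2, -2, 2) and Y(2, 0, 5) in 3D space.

d = √[(x₂-x₁)² + (y₂-y₁)² + (z₂-z₁)²]
  = √[0² + 2² + 3²]
  = √[0 + 4 + 9]
  = √13
  ≈ 3.606

3.606


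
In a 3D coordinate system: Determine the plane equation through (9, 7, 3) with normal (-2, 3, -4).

The plane through P with normal n = (a, b, c) satisfies n·(r - P) = 0,
i.e. ax + by + cz = a·x₀ + b·y₀ + c·z₀.
d = (-2)·9 + 3·7 + (-4)·3
  = -18 + 21 - 12
  = -9
Equation: -2x + 3y - 4z = -9

-2x + 3y - 4z = -9


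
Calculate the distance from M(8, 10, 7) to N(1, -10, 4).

d = √[(x₂-x₁)² + (y₂-y₁)² + (z₂-z₁)²]
  = √[(-7)² + (-20)² + (-3)²]
  = √[49 + 400 + 9]
  = √458
  ≈ 21.4

21.4


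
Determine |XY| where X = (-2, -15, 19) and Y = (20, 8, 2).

d = √[(x₂-x₁)² + (y₂-y₁)² + (z₂-z₁)²]
  = √[22² + 23² + (-17)²]
  = √[484 + 529 + 289]
  = √1302
  ≈ 36.08

36.08


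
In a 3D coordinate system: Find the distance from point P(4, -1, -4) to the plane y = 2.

distance = |a·x₀ + b·y₀ + c·z₀ - d| / √(a² + b² + c²)
  = |0·4 + 1·(-1) + 0·(-4) - 2| / √(0² + 1² + 0²)
  = |0 - 1 + 0 - 2| / √(0 + 1 + 0)
  = |-3| / √1
  = 3 / 1
  ≈ 3

3


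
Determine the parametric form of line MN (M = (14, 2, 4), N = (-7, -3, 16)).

Direction vector d = N - M = (-7 - 14, -3 - 2, 16 - 4) = (-21, -5, 12)
Parametric form r = M + t·d:
x = 14 - 21t, y = 2 - 5t, z = 4 + 12t

x = 14 - 21t, y = 2 - 5t, z = 4 + 12t


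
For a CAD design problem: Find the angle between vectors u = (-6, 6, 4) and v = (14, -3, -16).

u·v = (-6)·14 + 6·(-3) + 4·(-16) = -84 - 18 - 64 = -166
|u| = √((-6)² + 6² + 4²) = √88 ≈ 9.381
|v| = √(14² + (-3)² + (-16)²) = √461 ≈ 21.47
cos θ = (u·v)/(|u||v|) = -166/(9.381·21.47) ≈ -0.8242
θ = arccos(-0.8242) ≈ 145.5°

145.5°


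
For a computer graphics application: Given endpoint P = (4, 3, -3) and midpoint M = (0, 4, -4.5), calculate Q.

Q = 2M - P
  = (2·0 - 4, 2·4 - 3, 2·(-4.5) - (-3))
  = (0 - 4, 8 - 3, -9 + 3)
  = (-4, 5, -6)

(-4, 5, -6)


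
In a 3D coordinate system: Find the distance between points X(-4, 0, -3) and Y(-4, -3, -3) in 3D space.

d = √[(x₂-x₁)² + (y₂-y₁)² + (z₂-z₁)²]
  = √[0² + (-3)² + 0²]
  = √[0 + 9 + 0]
  = √9
  ≈ 3

3


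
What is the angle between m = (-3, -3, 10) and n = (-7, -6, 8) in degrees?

m·n = (-3)·(-7) + (-3)·(-6) + 10·8 = 21 + 18 + 80 = 119
|m| = √((-3)² + (-3)² + 10²) = √118 ≈ 10.86
|n| = √((-7)² + (-6)² + 8²) = √149 ≈ 12.21
cos θ = (m·n)/(|m||n|) = 119/(10.86·12.21) ≈ 0.8975
θ = arccos(0.8975) ≈ 26.17°

26.17°


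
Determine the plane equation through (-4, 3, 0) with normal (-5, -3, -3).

The plane through P with normal n = (a, b, c) satisfies n·(r - P) = 0,
i.e. ax + by + cz = a·x₀ + b·y₀ + c·z₀.
d = (-5)·(-4) + (-3)·3 + (-3)·0
  = 20 - 9 + 0
  = 11
Equation: -5x - 3y - 3z = 11

-5x - 3y - 3z = 11


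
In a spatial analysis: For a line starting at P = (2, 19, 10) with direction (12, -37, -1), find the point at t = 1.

P(t) = P + t·d
  = (2 + 12·1, 19 + (-37)·1, 10 + (-1)·1)
  = (2 + 12, 19 - 37, 10 - 1)
  = (14, -18, 9)

(14, -18, 9)


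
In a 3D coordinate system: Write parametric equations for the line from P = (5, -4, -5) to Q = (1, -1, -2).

Direction vector d = Q - P = (1 - 5, -1 + 4, -2 + 5) = (-4, 3, 3)
Parametric form r = P + t·d:
x = 5 - 4t, y = -4 + 3t, z = -5 + 3t

x = 5 - 4t, y = -4 + 3t, z = -5 + 3t


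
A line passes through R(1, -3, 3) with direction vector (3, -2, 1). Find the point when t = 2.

P(t) = R + t·d
  = (1 + 3·2, -3 + (-2)·2, 3 + 1·2)
  = (1 + 6, -3 - 4, 3 + 2)
  = (7, -7, 5)

(7, -7, 5)


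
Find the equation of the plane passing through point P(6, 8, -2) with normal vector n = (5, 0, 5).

The plane through P with normal n = (a, b, c) satisfies n·(r - P) = 0,
i.e. ax + by + cz = a·x₀ + b·y₀ + c·z₀.
d = 5·6 + 0·8 + 5·(-2)
  = 30 + 0 - 10
  = 20
Equation: 5x + 5z = 20

5x + 5z = 20


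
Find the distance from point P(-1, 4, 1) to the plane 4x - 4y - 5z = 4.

distance = |a·x₀ + b·y₀ + c·z₀ - d| / √(a² + b² + c²)
  = |4·(-1) + (-4)·4 + (-5)·1 - 4| / √(4² + (-4)² + (-5)²)
  = |-4 - 16 - 5 - 4| / √(16 + 16 + 25)
  = |-29| / √57
  = 29 / 7.55
  ≈ 3.841

3.841


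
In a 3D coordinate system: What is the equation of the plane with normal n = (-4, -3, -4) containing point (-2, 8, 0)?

The plane through P with normal n = (a, b, c) satisfies n·(r - P) = 0,
i.e. ax + by + cz = a·x₀ + b·y₀ + c·z₀.
d = (-4)·(-2) + (-3)·8 + (-4)·0
  = 8 - 24 + 0
  = -16
Equation: -4x - 3y - 4z = -16

-4x - 3y - 4z = -16


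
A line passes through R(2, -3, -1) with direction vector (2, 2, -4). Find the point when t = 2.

P(t) = R + t·d
  = (2 + 2·2, -3 + 2·2, -1 + (-4)·2)
  = (2 + 4, -3 + 4, -1 - 8)
  = (6, 1, -9)

(6, 1, -9)


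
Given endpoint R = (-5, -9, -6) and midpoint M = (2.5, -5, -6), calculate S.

S = 2M - R
  = (2·2.5 - (-5), 2·(-5) - (-9), 2·(-6) - (-6))
  = (5 + 5, -10 + 9, -12 + 6)
  = (10, -1, -6)

(10, -1, -6)


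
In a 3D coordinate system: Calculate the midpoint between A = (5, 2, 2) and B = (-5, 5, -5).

M = ((x₁+x₂)/2, (y₁+y₂)/2, (z₁+z₂)/2)
  = ((5 - 5)/2, (2 + 5)/2, (2 - 5)/2)
  = (0/2, 7/2, -3/2)
  = (0, 3.5, -1.5)

(0, 3.5, -1.5)


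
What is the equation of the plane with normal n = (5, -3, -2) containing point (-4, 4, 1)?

The plane through P with normal n = (a, b, c) satisfies n·(r - P) = 0,
i.e. ax + by + cz = a·x₀ + b·y₀ + c·z₀.
d = 5·(-4) + (-3)·4 + (-2)·1
  = -20 - 12 - 2
  = -34
Equation: 5x - 3y - 2z = -34

5x - 3y - 2z = -34


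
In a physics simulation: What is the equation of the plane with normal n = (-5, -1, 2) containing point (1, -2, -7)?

The plane through P with normal n = (a, b, c) satisfies n·(r - P) = 0,
i.e. ax + by + cz = a·x₀ + b·y₀ + c·z₀.
d = (-5)·1 + (-1)·(-2) + 2·(-7)
  = -5 + 2 - 14
  = -17
Equation: -5x - y + 2z = -17

-5x - y + 2z = -17


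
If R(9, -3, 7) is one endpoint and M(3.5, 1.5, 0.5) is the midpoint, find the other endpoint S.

S = 2M - R
  = (2·3.5 - 9, 2·1.5 - (-3), 2·0.5 - 7)
  = (7 - 9, 3 + 3, 1 - 7)
  = (-2, 6, -6)

(-2, 6, -6)


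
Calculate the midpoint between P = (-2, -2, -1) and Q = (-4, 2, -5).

M = ((x₁+x₂)/2, (y₁+y₂)/2, (z₁+z₂)/2)
  = ((-2 - 4)/2, (-2 + 2)/2, (-1 - 5)/2)
  = (-6/2, 0/2, -6/2)
  = (-3, 0, -3)

(-3, 0, -3)


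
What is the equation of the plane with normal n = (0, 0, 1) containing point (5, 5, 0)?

The plane through P with normal n = (a, b, c) satisfies n·(r - P) = 0,
i.e. ax + by + cz = a·x₀ + b·y₀ + c·z₀.
d = 0·5 + 0·5 + 1·0
  = 0 + 0 + 0
  = 0
Equation: z = 0

z = 0


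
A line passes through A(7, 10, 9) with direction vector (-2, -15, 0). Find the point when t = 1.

P(t) = A + t·d
  = (7 + (-2)·1, 10 + (-15)·1, 9 + 0·1)
  = (7 - 2, 10 - 15, 9 + 0)
  = (5, -5, 9)

(5, -5, 9)


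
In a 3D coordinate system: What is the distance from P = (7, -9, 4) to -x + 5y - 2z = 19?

distance = |a·x₀ + b·y₀ + c·z₀ - d| / √(a² + b² + c²)
  = |(-1)·7 + 5·(-9) + (-2)·4 - 19| / √((-1)² + 5² + (-2)²)
  = |-7 - 45 - 8 - 19| / √(1 + 25 + 4)
  = |-79| / √30
  = 79 / 5.477
  ≈ 14.42

14.42


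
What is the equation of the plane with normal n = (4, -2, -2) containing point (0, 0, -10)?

The plane through P with normal n = (a, b, c) satisfies n·(r - P) = 0,
i.e. ax + by + cz = a·x₀ + b·y₀ + c·z₀.
d = 4·0 + (-2)·0 + (-2)·(-10)
  = 0 + 0 + 20
  = 20
Equation: 4x - 2y - 2z = 20

4x - 2y - 2z = 20


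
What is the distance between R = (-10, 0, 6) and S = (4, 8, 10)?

d = √[(x₂-x₁)² + (y₂-y₁)² + (z₂-z₁)²]
  = √[14² + 8² + 4²]
  = √[196 + 64 + 16]
  = √276
  ≈ 16.61

16.61


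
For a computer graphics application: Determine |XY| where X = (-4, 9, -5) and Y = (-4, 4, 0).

d = √[(x₂-x₁)² + (y₂-y₁)² + (z₂-z₁)²]
  = √[0² + (-5)² + 5²]
  = √[0 + 25 + 25]
  = √50
  ≈ 7.071

7.071


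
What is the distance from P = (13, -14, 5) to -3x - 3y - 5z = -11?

distance = |a·x₀ + b·y₀ + c·z₀ - d| / √(a² + b² + c²)
  = |(-3)·13 + (-3)·(-14) + (-5)·5 - (-11)| / √((-3)² + (-3)² + (-5)²)
  = |-39 + 42 - 25 + 11| / √(9 + 9 + 25)
  = |-11| / √43
  = 11 / 6.557
  ≈ 1.677

1.677


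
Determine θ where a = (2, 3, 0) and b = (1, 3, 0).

a·b = 2·1 + 3·3 + 0·0 = 2 + 9 + 0 = 11
|a| = √(2² + 3² + 0²) = √13 ≈ 3.606
|b| = √(1² + 3² + 0²) = √10 ≈ 3.162
cos θ = (a·b)/(|a||b|) = 11/(3.606·3.162) ≈ 0.9648
θ = arccos(0.9648) ≈ 15.26°

15.26°


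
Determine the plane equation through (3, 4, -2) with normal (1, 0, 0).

The plane through P with normal n = (a, b, c) satisfies n·(r - P) = 0,
i.e. ax + by + cz = a·x₀ + b·y₀ + c·z₀.
d = 1·3 + 0·4 + 0·(-2)
  = 3 + 0 + 0
  = 3
Equation: x = 3

x = 3


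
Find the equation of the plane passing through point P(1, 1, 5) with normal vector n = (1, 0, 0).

The plane through P with normal n = (a, b, c) satisfies n·(r - P) = 0,
i.e. ax + by + cz = a·x₀ + b·y₀ + c·z₀.
d = 1·1 + 0·1 + 0·5
  = 1 + 0 + 0
  = 1
Equation: x = 1

x = 1


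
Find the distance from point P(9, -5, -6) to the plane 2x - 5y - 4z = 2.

distance = |a·x₀ + b·y₀ + c·z₀ - d| / √(a² + b² + c²)
  = |2·9 + (-5)·(-5) + (-4)·(-6) - 2| / √(2² + (-5)² + (-4)²)
  = |18 + 25 + 24 - 2| / √(4 + 25 + 16)
  = |65| / √45
  = 65 / 6.708
  ≈ 9.69

9.69


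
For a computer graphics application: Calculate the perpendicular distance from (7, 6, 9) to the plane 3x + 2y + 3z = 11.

distance = |a·x₀ + b·y₀ + c·z₀ - d| / √(a² + b² + c²)
  = |3·7 + 2·6 + 3·9 - 11| / √(3² + 2² + 3²)
  = |21 + 12 + 27 - 11| / √(9 + 4 + 9)
  = |49| / √22
  = 49 / 4.69
  ≈ 10.45

10.45


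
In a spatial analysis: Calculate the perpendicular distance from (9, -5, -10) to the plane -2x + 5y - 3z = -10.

distance = |a·x₀ + b·y₀ + c·z₀ - d| / √(a² + b² + c²)
  = |(-2)·9 + 5·(-5) + (-3)·(-10) - (-10)| / √((-2)² + 5² + (-3)²)
  = |-18 - 25 + 30 + 10| / √(4 + 25 + 9)
  = |-3| / √38
  = 3 / 6.164
  ≈ 0.4867

0.4867


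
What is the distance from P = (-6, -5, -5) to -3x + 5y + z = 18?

distance = |a·x₀ + b·y₀ + c·z₀ - d| / √(a² + b² + c²)
  = |(-3)·(-6) + 5·(-5) + 1·(-5) - 18| / √((-3)² + 5² + 1²)
  = |18 - 25 - 5 - 18| / √(9 + 25 + 1)
  = |-30| / √35
  = 30 / 5.916
  ≈ 5.071

5.071


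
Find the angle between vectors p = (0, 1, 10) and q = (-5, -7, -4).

p·q = 0·(-5) + 1·(-7) + 10·(-4) = 0 - 7 - 40 = -47
|p| = √(0² + 1² + 10²) = √101 ≈ 10.05
|q| = √((-5)² + (-7)² + (-4)²) = √90 ≈ 9.487
cos θ = (p·q)/(|p||q|) = -47/(10.05·9.487) ≈ -0.493
θ = arccos(-0.493) ≈ 119.5°

119.5°


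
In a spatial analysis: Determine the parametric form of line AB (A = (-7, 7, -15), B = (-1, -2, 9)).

Direction vector d = B - A = (-1 + 7, -2 - 7, 9 + 15) = (6, -9, 24)
Parametric form r = A + t·d:
x = -7 + 6t, y = 7 - 9t, z = -15 + 24t

x = -7 + 6t, y = 7 - 9t, z = -15 + 24t


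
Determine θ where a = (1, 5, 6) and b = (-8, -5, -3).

a·b = 1·(-8) + 5·(-5) + 6·(-3) = -8 - 25 - 18 = -51
|a| = √(1² + 5² + 6²) = √62 ≈ 7.874
|b| = √((-8)² + (-5)² + (-3)²) = √98 ≈ 9.899
cos θ = (a·b)/(|a||b|) = -51/(7.874·9.899) ≈ -0.6543
θ = arccos(-0.6543) ≈ 130.9°

130.9°


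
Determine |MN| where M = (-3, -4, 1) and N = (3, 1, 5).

d = √[(x₂-x₁)² + (y₂-y₁)² + (z₂-z₁)²]
  = √[6² + 5² + 4²]
  = √[36 + 25 + 16]
  = √77
  ≈ 8.775

8.775


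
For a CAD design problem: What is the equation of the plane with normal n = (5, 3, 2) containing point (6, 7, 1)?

The plane through P with normal n = (a, b, c) satisfies n·(r - P) = 0,
i.e. ax + by + cz = a·x₀ + b·y₀ + c·z₀.
d = 5·6 + 3·7 + 2·1
  = 30 + 21 + 2
  = 53
Equation: 5x + 3y + 2z = 53

5x + 3y + 2z = 53


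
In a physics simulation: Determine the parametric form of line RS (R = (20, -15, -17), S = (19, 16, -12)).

Direction vector d = S - R = (19 - 20, 16 + 15, -12 + 17) = (-1, 31, 5)
Parametric form r = R + t·d:
x = 20 - t, y = -15 + 31t, z = -17 + 5t

x = 20 - t, y = -15 + 31t, z = -17 + 5t


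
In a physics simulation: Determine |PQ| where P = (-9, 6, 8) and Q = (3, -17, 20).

d = √[(x₂-x₁)² + (y₂-y₁)² + (z₂-z₁)²]
  = √[12² + (-23)² + 12²]
  = √[144 + 529 + 144]
  = √817
  ≈ 28.58

28.58


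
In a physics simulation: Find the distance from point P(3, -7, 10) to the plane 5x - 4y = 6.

distance = |a·x₀ + b·y₀ + c·z₀ - d| / √(a² + b² + c²)
  = |5·3 + (-4)·(-7) + 0·10 - 6| / √(5² + (-4)² + 0²)
  = |15 + 28 + 0 - 6| / √(25 + 16 + 0)
  = |37| / √41
  = 37 / 6.403
  ≈ 5.778

5.778


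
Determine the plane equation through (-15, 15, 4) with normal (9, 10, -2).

The plane through P with normal n = (a, b, c) satisfies n·(r - P) = 0,
i.e. ax + by + cz = a·x₀ + b·y₀ + c·z₀.
d = 9·(-15) + 10·15 + (-2)·4
  = -135 + 150 - 8
  = 7
Equation: 9x + 10y - 2z = 7

9x + 10y - 2z = 7


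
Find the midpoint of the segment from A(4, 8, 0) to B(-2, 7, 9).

M = ((x₁+x₂)/2, (y₁+y₂)/2, (z₁+z₂)/2)
  = ((4 - 2)/2, (8 + 7)/2, (0 + 9)/2)
  = (2/2, 15/2, 9/2)
  = (1, 7.5, 4.5)

(1, 7.5, 4.5)


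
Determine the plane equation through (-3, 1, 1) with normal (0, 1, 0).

The plane through P with normal n = (a, b, c) satisfies n·(r - P) = 0,
i.e. ax + by + cz = a·x₀ + b·y₀ + c·z₀.
d = 0·(-3) + 1·1 + 0·1
  = 0 + 1 + 0
  = 1
Equation: y = 1

y = 1


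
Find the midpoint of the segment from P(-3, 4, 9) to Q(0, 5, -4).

M = ((x₁+x₂)/2, (y₁+y₂)/2, (z₁+z₂)/2)
  = ((-3 + 0)/2, (4 + 5)/2, (9 - 4)/2)
  = (-3/2, 9/2, 5/2)
  = (-1.5, 4.5, 2.5)

(-1.5, 4.5, 2.5)


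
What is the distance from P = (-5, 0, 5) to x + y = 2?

distance = |a·x₀ + b·y₀ + c·z₀ - d| / √(a² + b² + c²)
  = |1·(-5) + 1·0 + 0·5 - 2| / √(1² + 1² + 0²)
  = |-5 + 0 + 0 - 2| / √(1 + 1 + 0)
  = |-7| / √2
  = 7 / 1.414
  ≈ 4.95

4.95


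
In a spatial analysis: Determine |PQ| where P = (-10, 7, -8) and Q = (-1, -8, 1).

d = √[(x₂-x₁)² + (y₂-y₁)² + (z₂-z₁)²]
  = √[9² + (-15)² + 9²]
  = √[81 + 225 + 81]
  = √387
  ≈ 19.67

19.67


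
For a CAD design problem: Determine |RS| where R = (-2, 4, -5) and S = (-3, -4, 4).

d = √[(x₂-x₁)² + (y₂-y₁)² + (z₂-z₁)²]
  = √[(-1)² + (-8)² + 9²]
  = √[1 + 64 + 81]
  = √146
  ≈ 12.08

12.08


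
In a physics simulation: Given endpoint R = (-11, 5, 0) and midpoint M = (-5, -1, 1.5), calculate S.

S = 2M - R
  = (2·(-5) - (-11), 2·(-1) - 5, 2·1.5 - 0)
  = (-10 + 11, -2 - 5, 3 + 0)
  = (1, -7, 3)

(1, -7, 3)


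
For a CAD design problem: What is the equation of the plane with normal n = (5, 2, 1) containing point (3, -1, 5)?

The plane through P with normal n = (a, b, c) satisfies n·(r - P) = 0,
i.e. ax + by + cz = a·x₀ + b·y₀ + c·z₀.
d = 5·3 + 2·(-1) + 1·5
  = 15 - 2 + 5
  = 18
Equation: 5x + 2y + z = 18

5x + 2y + z = 18


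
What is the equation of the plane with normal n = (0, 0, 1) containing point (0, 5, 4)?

The plane through P with normal n = (a, b, c) satisfies n·(r - P) = 0,
i.e. ax + by + cz = a·x₀ + b·y₀ + c·z₀.
d = 0·0 + 0·5 + 1·4
  = 0 + 0 + 4
  = 4
Equation: z = 4

z = 4


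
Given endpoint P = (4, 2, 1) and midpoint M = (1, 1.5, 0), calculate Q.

Q = 2M - P
  = (2·1 - 4, 2·1.5 - 2, 2·0 - 1)
  = (2 - 4, 3 - 2, 0 - 1)
  = (-2, 1, -1)

(-2, 1, -1)


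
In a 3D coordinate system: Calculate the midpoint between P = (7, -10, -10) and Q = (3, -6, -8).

M = ((x₁+x₂)/2, (y₁+y₂)/2, (z₁+z₂)/2)
  = ((7 + 3)/2, (-10 - 6)/2, (-10 - 8)/2)
  = (10/2, -16/2, -18/2)
  = (5, -8, -9)

(5, -8, -9)


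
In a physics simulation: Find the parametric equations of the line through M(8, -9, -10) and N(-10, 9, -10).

Direction vector d = N - M = (-10 - 8, 9 + 9, -10 + 10) = (-18, 18, 0)
Parametric form r = M + t·d:
x = 8 - 18t, y = -9 + 18t, z = -10

x = 8 - 18t, y = -9 + 18t, z = -10


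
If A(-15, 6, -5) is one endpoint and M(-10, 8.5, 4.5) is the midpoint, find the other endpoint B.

B = 2M - A
  = (2·(-10) - (-15), 2·8.5 - 6, 2·4.5 - (-5))
  = (-20 + 15, 17 - 6, 9 + 5)
  = (-5, 11, 14)

(-5, 11, 14)


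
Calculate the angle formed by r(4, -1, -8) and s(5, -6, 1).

r·s = 4·5 + (-1)·(-6) + (-8)·1 = 20 + 6 - 8 = 18
|r| = √(4² + (-1)² + (-8)²) = √81 ≈ 9
|s| = √(5² + (-6)² + 1²) = √62 ≈ 7.874
cos θ = (r·s)/(|r||s|) = 18/(9·7.874) ≈ 0.254
θ = arccos(0.254) ≈ 75.29°

75.29°


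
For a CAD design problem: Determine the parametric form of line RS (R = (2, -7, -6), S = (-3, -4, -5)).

Direction vector d = S - R = (-3 - 2, -4 + 7, -5 + 6) = (-5, 3, 1)
Parametric form r = R + t·d:
x = 2 - 5t, y = -7 + 3t, z = -6 + t

x = 2 - 5t, y = -7 + 3t, z = -6 + t


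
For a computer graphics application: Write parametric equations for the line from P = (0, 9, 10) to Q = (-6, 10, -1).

Direction vector d = Q - P = (-6 + 0, 10 - 9, -1 - 10) = (-6, 1, -11)
Parametric form r = P + t·d:
x = 0 - 6t, y = 9 + t, z = 10 - 11t

x = 0 - 6t, y = 9 + t, z = 10 - 11t


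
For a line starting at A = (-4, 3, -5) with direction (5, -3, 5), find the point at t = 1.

P(t) = A + t·d
  = (-4 + 5·1, 3 + (-3)·1, -5 + 5·1)
  = (-4 + 5, 3 - 3, -5 + 5)
  = (1, 0, 0)

(1, 0, 0)


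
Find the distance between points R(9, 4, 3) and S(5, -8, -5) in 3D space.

d = √[(x₂-x₁)² + (y₂-y₁)² + (z₂-z₁)²]
  = √[(-4)² + (-12)² + (-8)²]
  = √[16 + 144 + 64]
  = √224
  ≈ 14.97

14.97


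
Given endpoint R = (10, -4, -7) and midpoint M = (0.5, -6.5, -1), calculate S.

S = 2M - R
  = (2·0.5 - 10, 2·(-6.5) - (-4), 2·(-1) - (-7))
  = (1 - 10, -13 + 4, -2 + 7)
  = (-9, -9, 5)

(-9, -9, 5)


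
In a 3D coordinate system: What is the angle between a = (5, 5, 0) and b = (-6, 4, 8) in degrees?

a·b = 5·(-6) + 5·4 + 0·8 = -30 + 20 + 0 = -10
|a| = √(5² + 5² + 0²) = √50 ≈ 7.071
|b| = √((-6)² + 4² + 8²) = √116 ≈ 10.77
cos θ = (a·b)/(|a||b|) = -10/(7.071·10.77) ≈ -0.1313
θ = arccos(-0.1313) ≈ 97.55°

97.55°


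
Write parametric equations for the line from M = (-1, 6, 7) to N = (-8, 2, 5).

Direction vector d = N - M = (-8 + 1, 2 - 6, 5 - 7) = (-7, -4, -2)
Parametric form r = M + t·d:
x = -1 - 7t, y = 6 - 4t, z = 7 - 2t

x = -1 - 7t, y = 6 - 4t, z = 7 - 2t


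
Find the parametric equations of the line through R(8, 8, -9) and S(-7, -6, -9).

Direction vector d = S - R = (-7 - 8, -6 - 8, -9 + 9) = (-15, -14, 0)
Parametric form r = R + t·d:
x = 8 - 15t, y = 8 - 14t, z = -9

x = 8 - 15t, y = 8 - 14t, z = -9


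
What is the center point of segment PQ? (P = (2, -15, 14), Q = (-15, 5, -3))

M = ((x₁+x₂)/2, (y₁+y₂)/2, (z₁+z₂)/2)
  = ((2 - 15)/2, (-15 + 5)/2, (14 - 3)/2)
  = (-13/2, -10/2, 11/2)
  = (-6.5, -5, 5.5)

(-6.5, -5, 5.5)


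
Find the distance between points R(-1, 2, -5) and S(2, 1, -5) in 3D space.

d = √[(x₂-x₁)² + (y₂-y₁)² + (z₂-z₁)²]
  = √[3² + (-1)² + 0²]
  = √[9 + 1 + 0]
  = √10
  ≈ 3.162

3.162


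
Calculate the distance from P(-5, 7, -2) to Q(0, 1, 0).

d = √[(x₂-x₁)² + (y₂-y₁)² + (z₂-z₁)²]
  = √[5² + (-6)² + 2²]
  = √[25 + 36 + 4]
  = √65
  ≈ 8.062

8.062


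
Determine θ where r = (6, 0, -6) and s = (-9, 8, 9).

r·s = 6·(-9) + 0·8 + (-6)·9 = -54 + 0 - 54 = -108
|r| = √(6² + 0² + (-6)²) = √72 ≈ 8.485
|s| = √((-9)² + 8² + 9²) = √226 ≈ 15.03
cos θ = (r·s)/(|r||s|) = -108/(8.485·15.03) ≈ -0.8466
θ = arccos(-0.8466) ≈ 147.8°

147.8°


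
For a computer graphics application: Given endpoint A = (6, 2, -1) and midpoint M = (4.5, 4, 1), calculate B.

B = 2M - A
  = (2·4.5 - 6, 2·4 - 2, 2·1 - (-1))
  = (9 - 6, 8 - 2, 2 + 1)
  = (3, 6, 3)

(3, 6, 3)


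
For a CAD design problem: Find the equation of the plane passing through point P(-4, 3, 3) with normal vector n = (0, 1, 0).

The plane through P with normal n = (a, b, c) satisfies n·(r - P) = 0,
i.e. ax + by + cz = a·x₀ + b·y₀ + c·z₀.
d = 0·(-4) + 1·3 + 0·3
  = 0 + 3 + 0
  = 3
Equation: y = 3

y = 3


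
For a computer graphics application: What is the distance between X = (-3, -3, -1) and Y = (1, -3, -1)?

d = √[(x₂-x₁)² + (y₂-y₁)² + (z₂-z₁)²]
  = √[4² + 0² + 0²]
  = √[16 + 0 + 0]
  = √16
  ≈ 4

4


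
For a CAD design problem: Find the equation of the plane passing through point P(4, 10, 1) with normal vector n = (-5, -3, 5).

The plane through P with normal n = (a, b, c) satisfies n·(r - P) = 0,
i.e. ax + by + cz = a·x₀ + b·y₀ + c·z₀.
d = (-5)·4 + (-3)·10 + 5·1
  = -20 - 30 + 5
  = -45
Equation: -5x - 3y + 5z = -45

-5x - 3y + 5z = -45


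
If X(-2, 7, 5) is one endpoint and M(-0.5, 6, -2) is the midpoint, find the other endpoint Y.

Y = 2M - X
  = (2·(-0.5) - (-2), 2·6 - 7, 2·(-2) - 5)
  = (-1 + 2, 12 - 7, -4 - 5)
  = (1, 5, -9)

(1, 5, -9)


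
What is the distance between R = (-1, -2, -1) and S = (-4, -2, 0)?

d = √[(x₂-x₁)² + (y₂-y₁)² + (z₂-z₁)²]
  = √[(-3)² + 0² + 1²]
  = √[9 + 0 + 1]
  = √10
  ≈ 3.162

3.162


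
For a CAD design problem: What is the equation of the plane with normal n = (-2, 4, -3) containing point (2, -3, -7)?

The plane through P with normal n = (a, b, c) satisfies n·(r - P) = 0,
i.e. ax + by + cz = a·x₀ + b·y₀ + c·z₀.
d = (-2)·2 + 4·(-3) + (-3)·(-7)
  = -4 - 12 + 21
  = 5
Equation: -2x + 4y - 3z = 5

-2x + 4y - 3z = 5


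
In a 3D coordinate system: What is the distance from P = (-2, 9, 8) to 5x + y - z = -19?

distance = |a·x₀ + b·y₀ + c·z₀ - d| / √(a² + b² + c²)
  = |5·(-2) + 1·9 + (-1)·8 - (-19)| / √(5² + 1² + (-1)²)
  = |-10 + 9 - 8 + 19| / √(25 + 1 + 1)
  = |10| / √27
  = 10 / 5.196
  ≈ 1.925

1.925


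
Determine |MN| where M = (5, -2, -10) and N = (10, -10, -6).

d = √[(x₂-x₁)² + (y₂-y₁)² + (z₂-z₁)²]
  = √[5² + (-8)² + 4²]
  = √[25 + 64 + 16]
  = √105
  ≈ 10.25

10.25


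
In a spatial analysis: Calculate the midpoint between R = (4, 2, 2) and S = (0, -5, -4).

M = ((x₁+x₂)/2, (y₁+y₂)/2, (z₁+z₂)/2)
  = ((4 + 0)/2, (2 - 5)/2, (2 - 4)/2)
  = (4/2, -3/2, -2/2)
  = (2, -1.5, -1)

(2, -1.5, -1)


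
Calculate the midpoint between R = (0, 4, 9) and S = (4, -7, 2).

M = ((x₁+x₂)/2, (y₁+y₂)/2, (z₁+z₂)/2)
  = ((0 + 4)/2, (4 - 7)/2, (9 + 2)/2)
  = (4/2, -3/2, 11/2)
  = (2, -1.5, 5.5)

(2, -1.5, 5.5)


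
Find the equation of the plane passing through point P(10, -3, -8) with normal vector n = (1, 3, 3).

The plane through P with normal n = (a, b, c) satisfies n·(r - P) = 0,
i.e. ax + by + cz = a·x₀ + b·y₀ + c·z₀.
d = 1·10 + 3·(-3) + 3·(-8)
  = 10 - 9 - 24
  = -23
Equation: x + 3y + 3z = -23

x + 3y + 3z = -23


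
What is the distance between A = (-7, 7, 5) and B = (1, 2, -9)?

d = √[(x₂-x₁)² + (y₂-y₁)² + (z₂-z₁)²]
  = √[8² + (-5)² + (-14)²]
  = √[64 + 25 + 196]
  = √285
  ≈ 16.88

16.88


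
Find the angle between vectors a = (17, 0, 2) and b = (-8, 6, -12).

a·b = 17·(-8) + 0·6 + 2·(-12) = -136 + 0 - 24 = -160
|a| = √(17² + 0² + 2²) = √293 ≈ 17.12
|b| = √((-8)² + 6² + (-12)²) = √244 ≈ 15.62
cos θ = (a·b)/(|a||b|) = -160/(17.12·15.62) ≈ -0.5984
θ = arccos(-0.5984) ≈ 126.8°

126.8°


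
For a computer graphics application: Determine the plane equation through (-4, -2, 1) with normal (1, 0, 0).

The plane through P with normal n = (a, b, c) satisfies n·(r - P) = 0,
i.e. ax + by + cz = a·x₀ + b·y₀ + c·z₀.
d = 1·(-4) + 0·(-2) + 0·1
  = -4 + 0 + 0
  = -4
Equation: x = -4

x = -4


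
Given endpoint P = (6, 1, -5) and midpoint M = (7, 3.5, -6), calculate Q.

Q = 2M - P
  = (2·7 - 6, 2·3.5 - 1, 2·(-6) - (-5))
  = (14 - 6, 7 - 1, -12 + 5)
  = (8, 6, -7)

(8, 6, -7)


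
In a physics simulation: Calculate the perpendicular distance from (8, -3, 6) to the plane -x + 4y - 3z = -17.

distance = |a·x₀ + b·y₀ + c·z₀ - d| / √(a² + b² + c²)
  = |(-1)·8 + 4·(-3) + (-3)·6 - (-17)| / √((-1)² + 4² + (-3)²)
  = |-8 - 12 - 18 + 17| / √(1 + 16 + 9)
  = |-21| / √26
  = 21 / 5.099
  ≈ 4.118

4.118


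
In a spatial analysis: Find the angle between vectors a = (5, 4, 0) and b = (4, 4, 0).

a·b = 5·4 + 4·4 + 0·0 = 20 + 16 + 0 = 36
|a| = √(5² + 4² + 0²) = √41 ≈ 6.403
|b| = √(4² + 4² + 0²) = √32 ≈ 5.657
cos θ = (a·b)/(|a||b|) = 36/(6.403·5.657) ≈ 0.9939
θ = arccos(0.9939) ≈ 6.34°

6.34°


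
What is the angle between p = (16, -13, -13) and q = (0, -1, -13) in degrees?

p·q = 16·0 + (-13)·(-1) + (-13)·(-13) = 0 + 13 + 169 = 182
|p| = √(16² + (-13)² + (-13)²) = √594 ≈ 24.37
|q| = √(0² + (-1)² + (-13)²) = √170 ≈ 13.04
cos θ = (p·q)/(|p||q|) = 182/(24.37·13.04) ≈ 0.5727
θ = arccos(0.5727) ≈ 55.06°

55.06°


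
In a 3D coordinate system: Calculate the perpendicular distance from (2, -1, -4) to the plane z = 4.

distance = |a·x₀ + b·y₀ + c·z₀ - d| / √(a² + b² + c²)
  = |0·2 + 0·(-1) + 1·(-4) - 4| / √(0² + 0² + 1²)
  = |0 + 0 - 4 - 4| / √(0 + 0 + 1)
  = |-8| / √1
  = 8 / 1
  ≈ 8

8


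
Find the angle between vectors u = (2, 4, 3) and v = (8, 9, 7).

u·v = 2·8 + 4·9 + 3·7 = 16 + 36 + 21 = 73
|u| = √(2² + 4² + 3²) = √29 ≈ 5.385
|v| = √(8² + 9² + 7²) = √194 ≈ 13.93
cos θ = (u·v)/(|u||v|) = 73/(5.385·13.93) ≈ 0.9732
θ = arccos(0.9732) ≈ 13.28°

13.28°


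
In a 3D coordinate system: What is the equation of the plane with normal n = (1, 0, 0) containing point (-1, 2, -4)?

The plane through P with normal n = (a, b, c) satisfies n·(r - P) = 0,
i.e. ax + by + cz = a·x₀ + b·y₀ + c·z₀.
d = 1·(-1) + 0·2 + 0·(-4)
  = -1 + 0 + 0
  = -1
Equation: x = -1

x = -1


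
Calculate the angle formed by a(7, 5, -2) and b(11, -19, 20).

a·b = 7·11 + 5·(-19) + (-2)·20 = 77 - 95 - 40 = -58
|a| = √(7² + 5² + (-2)²) = √78 ≈ 8.832
|b| = √(11² + (-19)² + 20²) = √882 ≈ 29.7
cos θ = (a·b)/(|a||b|) = -58/(8.832·29.7) ≈ -0.2211
θ = arccos(-0.2211) ≈ 102.8°

102.8°


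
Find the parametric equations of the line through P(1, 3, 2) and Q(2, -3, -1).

Direction vector d = Q - P = (2 - 1, -3 - 3, -1 - 2) = (1, -6, -3)
Parametric form r = P + t·d:
x = 1 + t, y = 3 - 6t, z = 2 - 3t

x = 1 + t, y = 3 - 6t, z = 2 - 3t


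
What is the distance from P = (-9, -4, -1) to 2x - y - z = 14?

distance = |a·x₀ + b·y₀ + c·z₀ - d| / √(a² + b² + c²)
  = |2·(-9) + (-1)·(-4) + (-1)·(-1) - 14| / √(2² + (-1)² + (-1)²)
  = |-18 + 4 + 1 - 14| / √(4 + 1 + 1)
  = |-27| / √6
  = 27 / 2.449
  ≈ 11.02

11.02


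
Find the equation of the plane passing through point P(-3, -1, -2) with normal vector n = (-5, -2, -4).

The plane through P with normal n = (a, b, c) satisfies n·(r - P) = 0,
i.e. ax + by + cz = a·x₀ + b·y₀ + c·z₀.
d = (-5)·(-3) + (-2)·(-1) + (-4)·(-2)
  = 15 + 2 + 8
  = 25
Equation: -5x - 2y - 4z = 25

-5x - 2y - 4z = 25


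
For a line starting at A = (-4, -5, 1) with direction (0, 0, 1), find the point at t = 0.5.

P(t) = A + t·d
  = (-4 + 0·0.5, -5 + 0·0.5, 1 + 1·0.5)
  = (-4 + 0, -5 + 0, 1 + 0.5)
  = (-4, -5, 1.5)

(-4, -5, 1.5)


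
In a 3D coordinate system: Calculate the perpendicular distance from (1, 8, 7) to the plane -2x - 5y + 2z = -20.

distance = |a·x₀ + b·y₀ + c·z₀ - d| / √(a² + b² + c²)
  = |(-2)·1 + (-5)·8 + 2·7 - (-20)| / √((-2)² + (-5)² + 2²)
  = |-2 - 40 + 14 + 20| / √(4 + 25 + 4)
  = |-8| / √33
  = 8 / 5.745
  ≈ 1.393

1.393


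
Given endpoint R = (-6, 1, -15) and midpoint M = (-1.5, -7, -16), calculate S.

S = 2M - R
  = (2·(-1.5) - (-6), 2·(-7) - 1, 2·(-16) - (-15))
  = (-3 + 6, -14 - 1, -32 + 15)
  = (3, -15, -17)

(3, -15, -17)


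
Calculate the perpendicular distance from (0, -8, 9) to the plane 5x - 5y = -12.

distance = |a·x₀ + b·y₀ + c·z₀ - d| / √(a² + b² + c²)
  = |5·0 + (-5)·(-8) + 0·9 - (-12)| / √(5² + (-5)² + 0²)
  = |0 + 40 + 0 + 12| / √(25 + 25 + 0)
  = |52| / √50
  = 52 / 7.071
  ≈ 7.354

7.354


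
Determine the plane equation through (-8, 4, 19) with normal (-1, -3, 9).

The plane through P with normal n = (a, b, c) satisfies n·(r - P) = 0,
i.e. ax + by + cz = a·x₀ + b·y₀ + c·z₀.
d = (-1)·(-8) + (-3)·4 + 9·19
  = 8 - 12 + 171
  = 167
Equation: -x - 3y + 9z = 167

-x - 3y + 9z = 167


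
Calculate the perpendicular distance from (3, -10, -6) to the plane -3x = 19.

distance = |a·x₀ + b·y₀ + c·z₀ - d| / √(a² + b² + c²)
  = |(-3)·3 + 0·(-10) + 0·(-6) - 19| / √((-3)² + 0² + 0²)
  = |-9 + 0 + 0 - 19| / √(9 + 0 + 0)
  = |-28| / √9
  = 28 / 3
  ≈ 9.333

9.333


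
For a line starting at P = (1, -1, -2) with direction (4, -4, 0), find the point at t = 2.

P(t) = P + t·d
  = (1 + 4·2, -1 + (-4)·2, -2 + 0·2)
  = (1 + 8, -1 - 8, -2 + 0)
  = (9, -9, -2)

(9, -9, -2)


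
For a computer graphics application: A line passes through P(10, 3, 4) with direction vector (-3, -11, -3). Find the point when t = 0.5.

P(t) = P + t·d
  = (10 + (-3)·0.5, 3 + (-11)·0.5, 4 + (-3)·0.5)
  = (10 - 1.5, 3 - 5.5, 4 - 1.5)
  = (8.5, -2.5, 2.5)

(8.5, -2.5, 2.5)


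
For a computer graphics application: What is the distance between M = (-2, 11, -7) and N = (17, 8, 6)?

d = √[(x₂-x₁)² + (y₂-y₁)² + (z₂-z₁)²]
  = √[19² + (-3)² + 13²]
  = √[361 + 9 + 169]
  = √539
  ≈ 23.22

23.22


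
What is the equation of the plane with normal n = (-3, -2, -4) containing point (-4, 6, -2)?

The plane through P with normal n = (a, b, c) satisfies n·(r - P) = 0,
i.e. ax + by + cz = a·x₀ + b·y₀ + c·z₀.
d = (-3)·(-4) + (-2)·6 + (-4)·(-2)
  = 12 - 12 + 8
  = 8
Equation: -3x - 2y - 4z = 8

-3x - 2y - 4z = 8


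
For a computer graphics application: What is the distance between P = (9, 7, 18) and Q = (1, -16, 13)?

d = √[(x₂-x₁)² + (y₂-y₁)² + (z₂-z₁)²]
  = √[(-8)² + (-23)² + (-5)²]
  = √[64 + 529 + 25]
  = √618
  ≈ 24.86

24.86


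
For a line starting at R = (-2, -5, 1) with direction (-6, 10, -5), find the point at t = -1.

P(t) = R + t·d
  = (-2 + (-6)·(-1), -5 + 10·(-1), 1 + (-5)·(-1))
  = (-2 + 6, -5 - 10, 1 + 5)
  = (4, -15, 6)

(4, -15, 6)


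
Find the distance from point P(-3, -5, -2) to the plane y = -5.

distance = |a·x₀ + b·y₀ + c·z₀ - d| / √(a² + b² + c²)
  = |0·(-3) + 1·(-5) + 0·(-2) - (-5)| / √(0² + 1² + 0²)
  = |0 - 5 + 0 + 5| / √(0 + 1 + 0)
  = |0| / √1
  = 0 / 1
  ≈ 0

0


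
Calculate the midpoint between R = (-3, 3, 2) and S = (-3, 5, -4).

M = ((x₁+x₂)/2, (y₁+y₂)/2, (z₁+z₂)/2)
  = ((-3 - 3)/2, (3 + 5)/2, (2 - 4)/2)
  = (-6/2, 8/2, -2/2)
  = (-3, 4, -1)

(-3, 4, -1)


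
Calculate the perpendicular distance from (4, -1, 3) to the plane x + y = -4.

distance = |a·x₀ + b·y₀ + c·z₀ - d| / √(a² + b² + c²)
  = |1·4 + 1·(-1) + 0·3 - (-4)| / √(1² + 1² + 0²)
  = |4 - 1 + 0 + 4| / √(1 + 1 + 0)
  = |7| / √2
  = 7 / 1.414
  ≈ 4.95

4.95


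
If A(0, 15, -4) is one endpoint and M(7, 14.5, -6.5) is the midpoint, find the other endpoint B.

B = 2M - A
  = (2·7 - 0, 2·14.5 - 15, 2·(-6.5) - (-4))
  = (14 + 0, 29 - 15, -13 + 4)
  = (14, 14, -9)

(14, 14, -9)


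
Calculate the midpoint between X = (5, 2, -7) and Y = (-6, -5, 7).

M = ((x₁+x₂)/2, (y₁+y₂)/2, (z₁+z₂)/2)
  = ((5 - 6)/2, (2 - 5)/2, (-7 + 7)/2)
  = (-1/2, -3/2, 0/2)
  = (-0.5, -1.5, 0)

(-0.5, -1.5, 0)


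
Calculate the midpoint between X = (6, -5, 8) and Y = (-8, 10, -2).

M = ((x₁+x₂)/2, (y₁+y₂)/2, (z₁+z₂)/2)
  = ((6 - 8)/2, (-5 + 10)/2, (8 - 2)/2)
  = (-2/2, 5/2, 6/2)
  = (-1, 2.5, 3)

(-1, 2.5, 3)


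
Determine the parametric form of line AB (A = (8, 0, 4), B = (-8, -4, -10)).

Direction vector d = B - A = (-8 - 8, -4 + 0, -10 - 4) = (-16, -4, -14)
Parametric form r = A + t·d:
x = 8 - 16t, y = 0 - 4t, z = 4 - 14t

x = 8 - 16t, y = 0 - 4t, z = 4 - 14t


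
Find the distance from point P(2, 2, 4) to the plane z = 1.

distance = |a·x₀ + b·y₀ + c·z₀ - d| / √(a² + b² + c²)
  = |0·2 + 0·2 + 1·4 - 1| / √(0² + 0² + 1²)
  = |0 + 0 + 4 - 1| / √(0 + 0 + 1)
  = |3| / √1
  = 3 / 1
  ≈ 3

3


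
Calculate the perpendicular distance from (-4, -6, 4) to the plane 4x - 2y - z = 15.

distance = |a·x₀ + b·y₀ + c·z₀ - d| / √(a² + b² + c²)
  = |4·(-4) + (-2)·(-6) + (-1)·4 - 15| / √(4² + (-2)² + (-1)²)
  = |-16 + 12 - 4 - 15| / √(16 + 4 + 1)
  = |-23| / √21
  = 23 / 4.583
  ≈ 5.019

5.019


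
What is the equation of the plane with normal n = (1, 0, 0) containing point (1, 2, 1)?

The plane through P with normal n = (a, b, c) satisfies n·(r - P) = 0,
i.e. ax + by + cz = a·x₀ + b·y₀ + c·z₀.
d = 1·1 + 0·2 + 0·1
  = 1 + 0 + 0
  = 1
Equation: x = 1

x = 1


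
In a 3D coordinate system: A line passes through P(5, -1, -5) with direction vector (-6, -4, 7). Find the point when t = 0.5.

P(t) = P + t·d
  = (5 + (-6)·0.5, -1 + (-4)·0.5, -5 + 7·0.5)
  = (5 - 3, -1 - 2, -5 + 3.5)
  = (2, -3, -1.5)

(2, -3, -1.5)


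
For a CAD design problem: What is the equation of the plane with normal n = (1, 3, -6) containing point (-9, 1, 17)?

The plane through P with normal n = (a, b, c) satisfies n·(r - P) = 0,
i.e. ax + by + cz = a·x₀ + b·y₀ + c·z₀.
d = 1·(-9) + 3·1 + (-6)·17
  = -9 + 3 - 102
  = -108
Equation: x + 3y - 6z = -108

x + 3y - 6z = -108


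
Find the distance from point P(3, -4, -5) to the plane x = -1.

distance = |a·x₀ + b·y₀ + c·z₀ - d| / √(a² + b² + c²)
  = |1·3 + 0·(-4) + 0·(-5) - (-1)| / √(1² + 0² + 0²)
  = |3 + 0 + 0 + 1| / √(1 + 0 + 0)
  = |4| / √1
  = 4 / 1
  ≈ 4

4


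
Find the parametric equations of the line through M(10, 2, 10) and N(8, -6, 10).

Direction vector d = N - M = (8 - 10, -6 - 2, 10 - 10) = (-2, -8, 0)
Parametric form r = M + t·d:
x = 10 - 2t, y = 2 - 8t, z = 10

x = 10 - 2t, y = 2 - 8t, z = 10
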